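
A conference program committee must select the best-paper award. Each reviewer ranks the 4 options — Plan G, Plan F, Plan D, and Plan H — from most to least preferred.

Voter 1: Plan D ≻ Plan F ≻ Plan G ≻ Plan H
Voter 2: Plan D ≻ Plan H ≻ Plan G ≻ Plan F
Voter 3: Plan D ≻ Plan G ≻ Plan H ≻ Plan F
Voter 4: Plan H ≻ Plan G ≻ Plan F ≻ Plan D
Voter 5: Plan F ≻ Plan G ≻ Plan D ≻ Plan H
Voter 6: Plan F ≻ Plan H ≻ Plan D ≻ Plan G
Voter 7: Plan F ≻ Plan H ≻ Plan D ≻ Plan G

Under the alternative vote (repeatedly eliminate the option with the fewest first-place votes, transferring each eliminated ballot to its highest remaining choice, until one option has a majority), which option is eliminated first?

Plan G

Round 1: Plan F 3, Plan D 3, Plan H 1, Plan G 0. Plan G has the fewest and is eliminated.
Round 2: Plan F 3, Plan D 3, Plan H 1. Plan H has the fewest and is eliminated.
Round 3: Plan F 4, Plan D 3. Plan F has a majority.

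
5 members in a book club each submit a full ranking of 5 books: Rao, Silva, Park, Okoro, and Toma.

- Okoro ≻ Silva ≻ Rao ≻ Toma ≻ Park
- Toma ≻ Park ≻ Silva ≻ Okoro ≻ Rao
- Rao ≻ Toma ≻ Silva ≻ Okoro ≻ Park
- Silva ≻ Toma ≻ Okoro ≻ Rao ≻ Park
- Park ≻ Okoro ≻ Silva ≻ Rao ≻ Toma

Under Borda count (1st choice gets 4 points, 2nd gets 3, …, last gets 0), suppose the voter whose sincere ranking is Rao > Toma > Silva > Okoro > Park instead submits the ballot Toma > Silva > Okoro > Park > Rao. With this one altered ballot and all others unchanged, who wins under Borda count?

Silva

Borda totals with the altered ballot: Rao 4, Silva 14, Park 8, Okoro 12, Toma 12.
The winner is unchanged: still Silva.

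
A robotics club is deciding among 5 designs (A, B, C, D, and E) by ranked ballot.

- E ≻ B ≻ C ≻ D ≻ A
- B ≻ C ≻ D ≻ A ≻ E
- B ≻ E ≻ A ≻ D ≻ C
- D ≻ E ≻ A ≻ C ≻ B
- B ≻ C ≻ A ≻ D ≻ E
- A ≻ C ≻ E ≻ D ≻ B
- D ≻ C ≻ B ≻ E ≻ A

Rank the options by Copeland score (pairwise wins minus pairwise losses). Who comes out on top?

B

Pairwise results:
  A vs B: B wins 5–2.
  A vs C: C wins 4–3.
  A vs D: D wins 4–3.
  A vs E: E wins 4–3.
  B vs C: B wins 4–3.
  B vs D: B wins 4–3.
  B vs E: B wins 4–3.
  C vs D: C wins 4–3.
  C vs E: C wins 4–3.
  D vs E: D wins 4–3.
Copeland scores (wins − losses):
  A: 0 − 4 = -4
  B: 4 − 0 = 4
  C: 3 − 1 = 2
  D: 2 − 2 = 0
  E: 1 − 3 = -2
B has the best Copeland score.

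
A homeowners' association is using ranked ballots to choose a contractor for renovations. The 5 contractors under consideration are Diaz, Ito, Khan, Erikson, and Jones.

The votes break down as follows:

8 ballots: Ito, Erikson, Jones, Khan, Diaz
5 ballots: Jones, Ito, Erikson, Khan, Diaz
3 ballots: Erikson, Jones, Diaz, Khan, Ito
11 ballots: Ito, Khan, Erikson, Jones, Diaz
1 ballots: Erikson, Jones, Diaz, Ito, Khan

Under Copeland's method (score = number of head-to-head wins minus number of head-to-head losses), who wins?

Pairwise results:
  Diaz vs Ito: Ito wins 24–4.
  Diaz vs Khan: Khan wins 24–4.
  Diaz vs Erikson: Erikson wins 28–0.
  Diaz vs Jones: Jones wins 28–0.
  Ito vs Khan: Ito wins 25–3.
  Ito vs Erikson: Ito wins 24–4.
  Ito vs Jones: Ito wins 19–9.
  Khan vs Erikson: Erikson wins 17–11.
  Khan vs Jones: Jones wins 17–11.
  Erikson vs Jones: Erikson wins 23–5.
Copeland scores (wins − losses):
  Diaz: 0 − 4 = -4
  Ito: 4 − 0 = 4
  Khan: 1 − 3 = -2
  Erikson: 3 − 1 = 2
  Jones: 2 − 2 = 0
Ito has the best Copeland score.

Ito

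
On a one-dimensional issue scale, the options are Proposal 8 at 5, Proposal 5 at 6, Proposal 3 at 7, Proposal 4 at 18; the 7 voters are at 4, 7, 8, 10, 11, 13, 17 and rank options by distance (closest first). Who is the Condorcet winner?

Proposal 3

With single-peaked preferences on a line, the Condorcet winner is the candidate closest to the median voter.
The median voter (position 10) is closest to Proposal 3 at 7.
Check: Proposal 3 vs Proposal 4 — voters closer to Proposal 3: 5 of 7.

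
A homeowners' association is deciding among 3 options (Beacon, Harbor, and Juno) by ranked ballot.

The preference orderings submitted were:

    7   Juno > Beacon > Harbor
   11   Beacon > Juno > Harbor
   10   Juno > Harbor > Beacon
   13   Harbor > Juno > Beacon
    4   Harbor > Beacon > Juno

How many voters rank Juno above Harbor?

Ballots ranking Juno above Harbor: 7+11+10 = 28.
Ballots ranking Harbor above Juno: 13+4 = 17.
So 28 of 45 voters prefer Juno to Harbor.

28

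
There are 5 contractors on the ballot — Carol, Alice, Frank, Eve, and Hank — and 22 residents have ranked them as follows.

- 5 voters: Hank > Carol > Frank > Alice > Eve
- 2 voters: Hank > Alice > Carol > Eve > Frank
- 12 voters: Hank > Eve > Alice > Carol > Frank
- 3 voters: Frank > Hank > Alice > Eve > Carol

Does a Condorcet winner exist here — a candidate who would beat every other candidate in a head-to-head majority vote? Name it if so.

Head-to-head results (22 voters total):
Carol vs Alice: Alice wins 17–5.
Carol vs Frank: Carol wins 19–3.
Carol vs Eve: Eve wins 15–7.
Carol vs Hank: Hank wins 22–0.
Alice vs Frank: Alice wins 14–8.
Alice vs Eve: Eve wins 12–10.
Alice vs Hank: Hank wins 22–0.
Frank vs Eve: Eve wins 14–8.
Frank vs Hank: Hank wins 19–3.
Eve vs Hank: Hank wins 22–0.
Hank beats each rival — Carol (22–0), Alice (22–0), Frank (19–3), Eve (22–0) — so Hank is the Condorcet winner.

Hank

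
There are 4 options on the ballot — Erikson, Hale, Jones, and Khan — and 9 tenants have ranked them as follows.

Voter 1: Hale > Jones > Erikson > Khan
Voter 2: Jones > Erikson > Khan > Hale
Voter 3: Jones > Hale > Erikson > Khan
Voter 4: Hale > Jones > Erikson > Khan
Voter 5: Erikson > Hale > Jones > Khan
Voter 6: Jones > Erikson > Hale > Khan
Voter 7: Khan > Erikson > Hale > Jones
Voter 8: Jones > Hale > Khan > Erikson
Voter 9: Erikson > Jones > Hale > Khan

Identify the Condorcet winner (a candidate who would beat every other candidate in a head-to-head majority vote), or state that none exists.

Jones

Head-to-head results (9 voters total):
Erikson vs Hale: Erikson wins 5–4.
Erikson vs Jones: Jones wins 6–3.
Erikson vs Khan: Erikson wins 7–2.
Hale vs Jones: Jones wins 5–4.
Hale vs Khan: Hale wins 7–2.
Jones vs Khan: Jones wins 8–1.
Jones beats each rival — Erikson (6–3), Hale (5–4), Khan (8–1) — so Jones is the Condorcet winner.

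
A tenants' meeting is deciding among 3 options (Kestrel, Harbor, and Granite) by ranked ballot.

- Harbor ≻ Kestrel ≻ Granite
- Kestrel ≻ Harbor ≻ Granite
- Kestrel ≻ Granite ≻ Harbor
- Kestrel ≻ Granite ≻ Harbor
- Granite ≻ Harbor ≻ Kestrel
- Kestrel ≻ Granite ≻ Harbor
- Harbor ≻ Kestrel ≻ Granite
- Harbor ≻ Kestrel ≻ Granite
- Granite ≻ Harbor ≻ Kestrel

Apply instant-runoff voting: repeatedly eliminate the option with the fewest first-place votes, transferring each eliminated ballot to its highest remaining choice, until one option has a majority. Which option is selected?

Round 1: Kestrel 4, Harbor 3, Granite 2. Granite has the fewest and is eliminated.
Round 2: Harbor 5, Kestrel 4. Harbor has a majority.

Harbor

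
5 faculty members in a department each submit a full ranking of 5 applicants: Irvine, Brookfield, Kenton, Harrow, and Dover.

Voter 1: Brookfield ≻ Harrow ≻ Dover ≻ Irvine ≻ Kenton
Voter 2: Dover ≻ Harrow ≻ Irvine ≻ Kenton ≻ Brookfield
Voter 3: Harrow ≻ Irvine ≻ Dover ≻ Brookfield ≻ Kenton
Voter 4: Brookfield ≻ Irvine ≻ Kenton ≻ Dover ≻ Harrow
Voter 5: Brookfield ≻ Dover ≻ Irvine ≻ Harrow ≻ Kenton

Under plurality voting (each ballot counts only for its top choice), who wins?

Brookfield

First-place vote totals:
  Irvine: 0
  Brookfield: 3
  Kenton: 0
  Harrow: 1
  Dover: 1
Brookfield has the most first-place votes.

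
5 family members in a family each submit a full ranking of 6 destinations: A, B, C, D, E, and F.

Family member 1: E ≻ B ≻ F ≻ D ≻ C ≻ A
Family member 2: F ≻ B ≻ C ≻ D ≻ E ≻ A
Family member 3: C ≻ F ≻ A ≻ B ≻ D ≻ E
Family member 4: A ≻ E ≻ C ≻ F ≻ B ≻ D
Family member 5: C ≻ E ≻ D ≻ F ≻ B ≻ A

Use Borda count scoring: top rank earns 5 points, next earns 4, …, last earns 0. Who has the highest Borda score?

Borda scores:
  A: 0 + 0 + 3 + 5 + 0 = 8
  B: 4 + 4 + 2 + 1 + 1 = 12
  C: 1 + 3 + 5 + 3 + 5 = 17
  D: 2 + 2 + 1 + 0 + 3 = 8
  E: 5 + 1 + 0 + 4 + 4 = 14
  F: 3 + 5 + 4 + 2 + 2 = 16
C has the highest total.

C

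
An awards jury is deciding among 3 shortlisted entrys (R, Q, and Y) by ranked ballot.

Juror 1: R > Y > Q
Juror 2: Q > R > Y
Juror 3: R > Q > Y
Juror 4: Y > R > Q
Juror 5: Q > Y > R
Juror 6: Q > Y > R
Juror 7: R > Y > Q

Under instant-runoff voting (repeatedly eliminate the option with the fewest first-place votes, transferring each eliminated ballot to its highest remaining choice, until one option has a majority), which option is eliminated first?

Round 1: R 3, Q 3, Y 1. Y has the fewest and is eliminated.
Round 2: R 4, Q 3. R has a majority.

Y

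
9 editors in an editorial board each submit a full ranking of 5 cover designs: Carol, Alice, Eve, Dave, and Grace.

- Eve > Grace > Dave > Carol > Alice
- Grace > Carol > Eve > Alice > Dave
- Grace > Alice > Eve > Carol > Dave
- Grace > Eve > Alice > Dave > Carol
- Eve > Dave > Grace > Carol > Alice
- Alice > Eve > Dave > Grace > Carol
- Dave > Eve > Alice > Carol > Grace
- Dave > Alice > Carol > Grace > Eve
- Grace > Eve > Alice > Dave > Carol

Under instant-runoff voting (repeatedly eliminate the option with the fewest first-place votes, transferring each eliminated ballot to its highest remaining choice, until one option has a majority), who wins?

Grace

Round 1: Grace 4, Eve 2, Dave 2, Alice 1, Carol 0. Carol has the fewest and is eliminated.
Round 2: Grace 4, Eve 2, Dave 2, Alice 1. Alice has the fewest and is eliminated.
Round 3: Grace 4, Eve 3, Dave 2. Dave has the fewest and is eliminated.
Round 4: Grace 5, Eve 4. Grace has a majority.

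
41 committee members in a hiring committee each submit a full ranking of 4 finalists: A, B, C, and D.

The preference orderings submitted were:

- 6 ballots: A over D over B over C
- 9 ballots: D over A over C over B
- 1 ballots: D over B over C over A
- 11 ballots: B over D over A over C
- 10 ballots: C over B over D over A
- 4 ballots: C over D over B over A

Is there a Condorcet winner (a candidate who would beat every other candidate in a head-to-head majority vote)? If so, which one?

Head-to-head results (41 voters total):
A vs B: B wins 26–15.
A vs C: A wins 26–15.
A vs D: D wins 35–6.
B vs C: C wins 23–18.
B vs D: B wins 21–20.
C vs D: D wins 27–14.
No candidate beats all others: A beats C beats B beats A, a majority cycle.

No Condorcet winner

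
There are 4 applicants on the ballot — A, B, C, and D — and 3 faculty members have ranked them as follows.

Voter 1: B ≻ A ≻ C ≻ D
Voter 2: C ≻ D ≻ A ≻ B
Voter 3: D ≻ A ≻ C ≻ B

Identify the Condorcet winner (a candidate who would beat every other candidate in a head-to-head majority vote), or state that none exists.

Head-to-head results (3 voters total):
A vs B: A wins 2–1.
A vs C: A wins 2–1.
A vs D: D wins 2–1.
B vs C: C wins 2–1.
B vs D: D wins 2–1.
C vs D: C wins 2–1.
No candidate beats all others: A beats C beats D beats A, a majority cycle.

There is no Condorcet winner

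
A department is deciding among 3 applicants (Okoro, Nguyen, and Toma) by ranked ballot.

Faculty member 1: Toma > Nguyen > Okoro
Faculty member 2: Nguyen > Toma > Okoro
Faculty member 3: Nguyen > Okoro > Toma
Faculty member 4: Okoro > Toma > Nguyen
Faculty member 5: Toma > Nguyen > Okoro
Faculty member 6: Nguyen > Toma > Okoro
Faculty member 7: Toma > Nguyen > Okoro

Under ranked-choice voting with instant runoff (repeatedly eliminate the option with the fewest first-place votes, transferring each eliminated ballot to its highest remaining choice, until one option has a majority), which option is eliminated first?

Okoro

Round 1: Nguyen 3, Toma 3, Okoro 1. Okoro has the fewest and is eliminated.
Round 2: Toma 4, Nguyen 3. Toma has a majority.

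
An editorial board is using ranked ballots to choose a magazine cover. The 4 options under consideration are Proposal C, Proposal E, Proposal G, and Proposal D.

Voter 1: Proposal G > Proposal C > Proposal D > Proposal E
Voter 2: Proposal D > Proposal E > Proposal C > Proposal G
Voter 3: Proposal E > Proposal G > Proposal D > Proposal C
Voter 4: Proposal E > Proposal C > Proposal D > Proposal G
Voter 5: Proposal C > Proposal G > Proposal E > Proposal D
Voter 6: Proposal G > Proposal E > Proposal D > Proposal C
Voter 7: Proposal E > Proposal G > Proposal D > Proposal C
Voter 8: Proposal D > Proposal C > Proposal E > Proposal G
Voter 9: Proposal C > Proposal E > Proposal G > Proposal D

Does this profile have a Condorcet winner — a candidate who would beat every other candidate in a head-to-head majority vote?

Yes

Head-to-head results (9 voters total):
Proposal C vs Proposal E: Proposal E wins 5–4.
Proposal C vs Proposal G: Proposal C wins 5–4.
Proposal C vs Proposal D: Proposal D wins 5–4.
Proposal E vs Proposal G: Proposal E wins 6–3.
Proposal E vs Proposal D: Proposal E wins 6–3.
Proposal G vs Proposal D: Proposal G wins 6–3.
Proposal E beats each rival — Proposal C (5–4), Proposal G (6–3), Proposal D (6–3) — so Proposal E is the Condorcet winner.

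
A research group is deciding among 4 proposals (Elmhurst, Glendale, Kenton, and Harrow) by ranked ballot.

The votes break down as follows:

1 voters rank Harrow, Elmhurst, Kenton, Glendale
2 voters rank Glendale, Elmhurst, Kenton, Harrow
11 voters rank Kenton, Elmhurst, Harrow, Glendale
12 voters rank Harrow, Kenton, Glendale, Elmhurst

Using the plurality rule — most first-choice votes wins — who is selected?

Harrow

First-place vote totals:
  Elmhurst: 0
  Glendale: 2
  Kenton: 11
  Harrow: 13
Harrow has the most first-place votes.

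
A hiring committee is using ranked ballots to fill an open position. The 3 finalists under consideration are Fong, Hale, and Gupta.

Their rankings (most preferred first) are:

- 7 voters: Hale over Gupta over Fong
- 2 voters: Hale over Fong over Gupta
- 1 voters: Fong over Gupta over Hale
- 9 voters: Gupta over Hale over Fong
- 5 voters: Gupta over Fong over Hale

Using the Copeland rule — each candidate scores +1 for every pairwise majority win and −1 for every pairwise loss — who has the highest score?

Gupta

Pairwise results:
  Fong vs Hale: Hale wins 18–6.
  Fong vs Gupta: Gupta wins 21–3.
  Hale vs Gupta: Gupta wins 15–9.
Copeland scores (wins − losses):
  Fong: 0 − 2 = -2
  Hale: 1 − 1 = 0
  Gupta: 2 − 0 = 2
Gupta has the best Copeland score.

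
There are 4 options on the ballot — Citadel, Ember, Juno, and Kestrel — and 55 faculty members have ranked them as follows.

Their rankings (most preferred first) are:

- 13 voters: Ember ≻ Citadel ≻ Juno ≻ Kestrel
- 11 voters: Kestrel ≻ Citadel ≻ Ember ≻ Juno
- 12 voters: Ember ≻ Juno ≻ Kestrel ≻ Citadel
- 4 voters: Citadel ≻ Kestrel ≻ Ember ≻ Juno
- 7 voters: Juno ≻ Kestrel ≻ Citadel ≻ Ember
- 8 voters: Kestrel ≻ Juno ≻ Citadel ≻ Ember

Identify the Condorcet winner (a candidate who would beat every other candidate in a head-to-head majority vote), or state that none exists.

Head-to-head results (55 voters total):
Citadel vs Ember: Citadel wins 30–25.
Citadel vs Juno: Citadel wins 28–27.
Citadel vs Kestrel: Kestrel wins 38–17.
Ember vs Juno: Ember wins 40–15.
Ember vs Kestrel: Kestrel wins 30–25.
Juno vs Kestrel: Juno wins 32–23.
No candidate beats all others: Citadel beats Juno beats Kestrel beats Citadel, a majority cycle.

None — there is no Condorcet winner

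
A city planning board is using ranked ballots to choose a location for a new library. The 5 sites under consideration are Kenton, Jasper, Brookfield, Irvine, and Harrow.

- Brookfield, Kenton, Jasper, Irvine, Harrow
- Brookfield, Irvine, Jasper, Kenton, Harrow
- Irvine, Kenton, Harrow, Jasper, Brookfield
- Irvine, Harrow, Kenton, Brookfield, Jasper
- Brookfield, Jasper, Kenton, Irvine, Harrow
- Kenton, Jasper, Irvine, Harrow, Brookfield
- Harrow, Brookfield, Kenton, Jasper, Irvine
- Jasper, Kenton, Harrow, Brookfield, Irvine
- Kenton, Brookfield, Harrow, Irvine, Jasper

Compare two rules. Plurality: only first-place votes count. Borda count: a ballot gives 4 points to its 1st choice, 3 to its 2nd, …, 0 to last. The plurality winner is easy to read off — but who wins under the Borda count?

Kenton

Plurality first-place counts: Kenton 2, Jasper 1, Brookfield 3, Irvine 2, Harrow 1 → Brookfield.
Borda totals: Kenton 24, Jasper 16, Brookfield 20, Irvine 16, Harrow 14 → Kenton.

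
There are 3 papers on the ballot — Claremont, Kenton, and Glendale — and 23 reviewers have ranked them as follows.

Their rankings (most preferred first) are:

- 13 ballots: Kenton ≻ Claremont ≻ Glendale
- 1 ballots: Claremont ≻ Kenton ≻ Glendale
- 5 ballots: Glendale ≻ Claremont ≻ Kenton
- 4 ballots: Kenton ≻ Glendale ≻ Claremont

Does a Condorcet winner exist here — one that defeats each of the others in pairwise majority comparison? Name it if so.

Kenton

Head-to-head results (23 voters total):
Claremont vs Kenton: Kenton wins 17–6.
Claremont vs Glendale: Claremont wins 14–9.
Kenton vs Glendale: Kenton wins 18–5.
Kenton beats each rival — Claremont (17–6), Glendale (18–5) — so Kenton is the Condorcet winner.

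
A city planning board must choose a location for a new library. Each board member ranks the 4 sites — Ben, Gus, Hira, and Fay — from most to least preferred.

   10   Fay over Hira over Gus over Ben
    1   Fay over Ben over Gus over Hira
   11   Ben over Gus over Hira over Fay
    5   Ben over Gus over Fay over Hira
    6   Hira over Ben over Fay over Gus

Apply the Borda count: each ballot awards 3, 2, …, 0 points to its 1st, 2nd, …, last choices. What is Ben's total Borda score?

62

Borda scores:
  Ben: 10·0 + 2 + 11·3 + 5·3 + 6·2 = 62
  Gus: 10·1 + 1 + 11·2 + 5·2 + 6·0 = 43
  Hira: 10·2 + 0 + 11·1 + 5·0 + 6·3 = 49
  Fay: 10·3 + 3 + 11·0 + 5·1 + 6·1 = 44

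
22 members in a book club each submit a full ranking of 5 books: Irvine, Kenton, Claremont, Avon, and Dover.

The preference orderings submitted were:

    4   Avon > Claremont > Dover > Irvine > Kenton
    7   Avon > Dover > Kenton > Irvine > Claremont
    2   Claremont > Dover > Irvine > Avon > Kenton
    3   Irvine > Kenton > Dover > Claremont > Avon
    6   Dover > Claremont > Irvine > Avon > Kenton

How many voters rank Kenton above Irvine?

7

Ballots ranking Kenton above Irvine: 7.
Ballots ranking Irvine above Kenton: 4+2+3+6 = 15.
So 7 of 22 voters prefer Kenton to Irvine.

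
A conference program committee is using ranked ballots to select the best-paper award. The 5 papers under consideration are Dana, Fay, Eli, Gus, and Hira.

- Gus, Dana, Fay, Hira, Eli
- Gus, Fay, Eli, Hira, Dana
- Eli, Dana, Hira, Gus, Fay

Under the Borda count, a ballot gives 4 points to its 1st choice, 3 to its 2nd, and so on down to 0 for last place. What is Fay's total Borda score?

5

Borda scores:
  Dana: 3 + 0 + 3 = 6
  Fay: 2 + 3 + 0 = 5
  Eli: 0 + 2 + 4 = 6
  Gus: 4 + 4 + 1 = 9
  Hira: 1 + 1 + 2 = 4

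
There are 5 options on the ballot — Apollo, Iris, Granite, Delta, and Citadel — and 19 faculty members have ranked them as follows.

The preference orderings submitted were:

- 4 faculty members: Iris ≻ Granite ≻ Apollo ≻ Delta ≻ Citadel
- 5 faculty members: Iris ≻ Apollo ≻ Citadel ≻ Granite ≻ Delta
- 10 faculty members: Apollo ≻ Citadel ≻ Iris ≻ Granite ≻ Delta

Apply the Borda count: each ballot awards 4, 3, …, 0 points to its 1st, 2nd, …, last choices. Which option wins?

Apollo

Borda scores:
  Apollo: 4·2 + 5·3 + 10·4 = 63
  Iris: 4·4 + 5·4 + 10·2 = 56
  Granite: 4·3 + 5·1 + 10·1 = 27
  Delta: 4·1 + 5·0 + 10·0 = 4
  Citadel: 4·0 + 5·2 + 10·3 = 40
Apollo has the highest total.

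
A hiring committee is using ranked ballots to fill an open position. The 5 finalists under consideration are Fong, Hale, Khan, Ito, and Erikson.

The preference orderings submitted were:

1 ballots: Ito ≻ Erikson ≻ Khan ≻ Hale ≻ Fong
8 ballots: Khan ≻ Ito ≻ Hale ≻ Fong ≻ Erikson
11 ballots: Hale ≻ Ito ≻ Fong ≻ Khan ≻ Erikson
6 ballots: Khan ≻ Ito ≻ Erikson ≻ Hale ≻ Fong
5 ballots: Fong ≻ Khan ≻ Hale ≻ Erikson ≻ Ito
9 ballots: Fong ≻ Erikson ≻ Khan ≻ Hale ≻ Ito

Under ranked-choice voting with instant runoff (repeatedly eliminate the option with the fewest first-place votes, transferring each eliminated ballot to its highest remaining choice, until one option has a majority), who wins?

Fong

Round 1: Fong 14, Khan 14, Hale 11, Ito 1, Erikson 0. Erikson has the fewest and is eliminated.
Round 2: Fong 14, Khan 14, Hale 11, Ito 1. Ito has the fewest and is eliminated.
Round 3: Khan 15, Fong 14, Hale 11. Hale has the fewest and is eliminated.
Round 4: Fong 25, Khan 15. Fong has a majority.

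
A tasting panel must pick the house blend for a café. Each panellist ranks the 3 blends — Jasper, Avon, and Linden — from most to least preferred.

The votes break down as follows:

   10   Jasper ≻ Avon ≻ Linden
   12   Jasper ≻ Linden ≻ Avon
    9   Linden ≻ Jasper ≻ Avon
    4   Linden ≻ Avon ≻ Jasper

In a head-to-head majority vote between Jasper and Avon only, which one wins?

Jasper

Ballots ranking Jasper above Avon: 10+12+9 = 31.
Ballots ranking Avon above Jasper: 4.
Jasper wins the head-to-head, 31–4.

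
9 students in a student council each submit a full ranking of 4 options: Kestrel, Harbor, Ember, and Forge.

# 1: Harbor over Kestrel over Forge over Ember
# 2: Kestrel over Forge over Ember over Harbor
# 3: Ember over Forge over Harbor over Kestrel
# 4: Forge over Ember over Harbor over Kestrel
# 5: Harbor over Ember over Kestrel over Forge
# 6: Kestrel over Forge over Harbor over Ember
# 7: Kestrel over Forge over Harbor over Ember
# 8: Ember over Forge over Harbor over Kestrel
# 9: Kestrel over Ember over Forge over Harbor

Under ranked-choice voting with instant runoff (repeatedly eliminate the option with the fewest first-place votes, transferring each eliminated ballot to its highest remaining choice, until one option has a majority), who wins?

Kestrel

Round 1: Kestrel 4, Harbor 2, Ember 2, Forge 1. Forge has the fewest and is eliminated.
Round 2: Kestrel 4, Ember 3, Harbor 2. Harbor has the fewest and is eliminated.
Round 3: Kestrel 5, Ember 4. Kestrel has a majority.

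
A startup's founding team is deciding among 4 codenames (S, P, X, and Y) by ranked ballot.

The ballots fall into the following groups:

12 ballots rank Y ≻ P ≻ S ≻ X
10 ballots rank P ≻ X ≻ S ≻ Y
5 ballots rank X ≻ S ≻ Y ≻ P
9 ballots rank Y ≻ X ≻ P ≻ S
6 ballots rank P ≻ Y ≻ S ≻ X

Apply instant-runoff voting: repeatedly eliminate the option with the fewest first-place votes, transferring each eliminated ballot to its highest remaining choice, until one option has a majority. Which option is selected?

Round 1: Y 21, P 16, X 5, S 0. S has the fewest and is eliminated.
Round 2: Y 21, P 16, X 5. X has the fewest and is eliminated.
Round 3: Y 26, P 16. Y has a majority.

Y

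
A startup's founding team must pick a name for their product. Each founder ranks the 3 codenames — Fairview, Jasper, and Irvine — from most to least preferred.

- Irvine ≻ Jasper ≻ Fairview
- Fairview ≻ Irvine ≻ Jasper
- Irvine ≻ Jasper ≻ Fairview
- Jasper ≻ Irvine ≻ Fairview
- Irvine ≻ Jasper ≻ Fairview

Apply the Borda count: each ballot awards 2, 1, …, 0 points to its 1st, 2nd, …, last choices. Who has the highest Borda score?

Irvine

Borda scores:
  Fairview: 0 + 2 + 0 + 0 + 0 = 2
  Jasper: 1 + 0 + 1 + 2 + 1 = 5
  Irvine: 2 + 1 + 2 + 1 + 2 = 8
Irvine has the highest total.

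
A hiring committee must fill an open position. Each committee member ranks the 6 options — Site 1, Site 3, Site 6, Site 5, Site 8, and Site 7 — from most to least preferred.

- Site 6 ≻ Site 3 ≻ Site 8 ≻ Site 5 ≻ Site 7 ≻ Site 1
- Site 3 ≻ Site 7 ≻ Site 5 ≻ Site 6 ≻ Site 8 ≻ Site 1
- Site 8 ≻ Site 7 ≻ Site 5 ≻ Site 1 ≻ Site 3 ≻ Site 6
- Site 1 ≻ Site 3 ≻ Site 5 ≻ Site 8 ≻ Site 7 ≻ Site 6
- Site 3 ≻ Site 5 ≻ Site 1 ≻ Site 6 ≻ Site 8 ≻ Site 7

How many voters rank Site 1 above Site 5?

1

Ballots ranking Site 1 above Site 5: 1.
Ballots ranking Site 5 above Site 1: 4.
So 1 of 5 voters prefer Site 1 to Site 5.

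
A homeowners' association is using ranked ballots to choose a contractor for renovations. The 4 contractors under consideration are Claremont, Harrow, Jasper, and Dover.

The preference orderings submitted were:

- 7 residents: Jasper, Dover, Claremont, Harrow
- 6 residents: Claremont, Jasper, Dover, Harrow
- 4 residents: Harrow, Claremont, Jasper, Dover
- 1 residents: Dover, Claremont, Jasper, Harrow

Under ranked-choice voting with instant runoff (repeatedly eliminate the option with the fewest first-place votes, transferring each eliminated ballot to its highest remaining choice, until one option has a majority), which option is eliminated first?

Dover

Round 1: Jasper 7, Claremont 6, Harrow 4, Dover 1. Dover has the fewest and is eliminated.
Round 2: Claremont 7, Jasper 7, Harrow 4. Harrow has the fewest and is eliminated.
Round 3: Claremont 11, Jasper 7. Claremont has a majority.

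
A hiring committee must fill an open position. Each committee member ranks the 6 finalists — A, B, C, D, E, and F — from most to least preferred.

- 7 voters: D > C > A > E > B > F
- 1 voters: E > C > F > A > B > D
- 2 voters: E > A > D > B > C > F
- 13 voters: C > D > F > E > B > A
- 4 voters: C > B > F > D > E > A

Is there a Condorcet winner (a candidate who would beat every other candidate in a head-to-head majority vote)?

Head-to-head results (27 voters total):
A vs B: B wins 17–10.
A vs C: C wins 25–2.
A vs D: D wins 24–3.
A vs E: E wins 20–7.
A vs F: F wins 18–9.
B vs C: C wins 25–2.
B vs D: D wins 22–5.
B vs E: E wins 23–4.
B vs F: F wins 14–13.
C vs D: C wins 18–9.
C vs E: C wins 24–3.
C vs F: C wins 27–0.
D vs E: D wins 24–3.
D vs F: D wins 22–5.
E vs F: F wins 17–10.
C beats each rival — A (25–2), B (25–2), D (18–9), E (24–3), F (27–0) — so C is the Condorcet winner.

Yes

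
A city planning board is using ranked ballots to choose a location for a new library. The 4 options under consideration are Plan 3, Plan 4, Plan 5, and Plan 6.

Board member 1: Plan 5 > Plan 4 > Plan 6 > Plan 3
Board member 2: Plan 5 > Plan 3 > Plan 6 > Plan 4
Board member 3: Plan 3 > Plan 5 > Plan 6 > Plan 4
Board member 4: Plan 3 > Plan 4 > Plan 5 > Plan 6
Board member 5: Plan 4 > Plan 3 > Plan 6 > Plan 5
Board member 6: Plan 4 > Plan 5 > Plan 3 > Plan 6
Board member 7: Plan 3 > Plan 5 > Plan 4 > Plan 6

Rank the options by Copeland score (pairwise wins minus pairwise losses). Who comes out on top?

Pairwise results:
  Plan 3 vs Plan 4: Plan 3 wins 4–3.
  Plan 3 vs Plan 5: Plan 3 wins 4–3.
  Plan 3 vs Plan 6: Plan 3 wins 6–1.
  Plan 4 vs Plan 5: Plan 5 wins 4–3.
  Plan 4 vs Plan 6: Plan 4 wins 5–2.
  Plan 5 vs Plan 6: Plan 5 wins 6–1.
Copeland scores (wins − losses):
  Plan 3: 3 − 0 = 3
  Plan 4: 1 − 2 = -1
  Plan 5: 2 − 1 = 1
  Plan 6: 0 − 3 = -3
Plan 3 has the best Copeland score.

Plan 3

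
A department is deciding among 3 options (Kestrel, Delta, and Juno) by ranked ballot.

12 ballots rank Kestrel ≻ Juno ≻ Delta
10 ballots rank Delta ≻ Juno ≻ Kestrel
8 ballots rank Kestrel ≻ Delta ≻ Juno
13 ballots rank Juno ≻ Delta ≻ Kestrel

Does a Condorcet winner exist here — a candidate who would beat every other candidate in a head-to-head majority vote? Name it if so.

Head-to-head results (43 voters total):
Kestrel vs Delta: Delta wins 23–20.
Kestrel vs Juno: Juno wins 23–20.
Delta vs Juno: Juno wins 25–18.
Juno beats each rival — Kestrel (23–20), Delta (25–18) — so Juno is the Condorcet winner.

Juno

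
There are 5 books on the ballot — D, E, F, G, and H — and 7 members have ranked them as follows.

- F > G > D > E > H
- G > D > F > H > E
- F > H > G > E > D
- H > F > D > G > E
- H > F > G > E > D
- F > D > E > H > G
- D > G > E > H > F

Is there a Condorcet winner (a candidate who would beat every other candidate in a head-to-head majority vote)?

Head-to-head results (7 voters total):
D vs E: D wins 5–2.
D vs F: F wins 5–2.
D vs G: G wins 4–3.
D vs H: D wins 4–3.
E vs F: F wins 6–1.
E vs G: G wins 6–1.
E vs H: H wins 4–3.
F vs G: F wins 5–2.
F vs H: F wins 4–3.
G vs H: H wins 4–3.
F beats each rival — D (5–2), E (6–1), G (5–2), H (4–3) — so F is the Condorcet winner.

Yes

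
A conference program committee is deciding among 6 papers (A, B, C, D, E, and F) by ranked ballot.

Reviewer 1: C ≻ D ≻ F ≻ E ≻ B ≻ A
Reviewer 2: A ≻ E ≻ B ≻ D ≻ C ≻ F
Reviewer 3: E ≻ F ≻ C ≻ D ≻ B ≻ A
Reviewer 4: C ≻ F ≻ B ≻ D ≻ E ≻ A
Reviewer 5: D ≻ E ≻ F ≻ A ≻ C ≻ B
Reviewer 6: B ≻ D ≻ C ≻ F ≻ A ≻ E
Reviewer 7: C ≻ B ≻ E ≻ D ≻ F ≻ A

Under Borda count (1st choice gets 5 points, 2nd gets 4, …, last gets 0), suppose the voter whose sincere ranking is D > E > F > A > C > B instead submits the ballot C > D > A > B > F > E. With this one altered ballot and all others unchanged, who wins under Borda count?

C

Borda totals with the altered ballot: A 9, B 19, C 27, D 20, E 15, F 15.
The winner is unchanged: still C.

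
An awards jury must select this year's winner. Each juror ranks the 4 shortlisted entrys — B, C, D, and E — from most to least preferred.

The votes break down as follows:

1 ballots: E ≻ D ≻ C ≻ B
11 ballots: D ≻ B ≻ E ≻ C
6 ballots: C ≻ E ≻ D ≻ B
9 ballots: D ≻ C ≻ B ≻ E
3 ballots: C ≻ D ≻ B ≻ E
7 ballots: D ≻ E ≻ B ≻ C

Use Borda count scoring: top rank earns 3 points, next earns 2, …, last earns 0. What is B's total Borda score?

41

Borda scores:
  B: 0 + 11·2 + 6·0 + 9·1 + 3·1 + 7·1 = 41
  C: 1 + 11·0 + 6·3 + 9·2 + 3·3 + 7·0 = 46
  D: 2 + 11·3 + 6·1 + 9·3 + 3·2 + 7·3 = 95
  E: 3 + 11·1 + 6·2 + 9·0 + 3·0 + 7·2 = 40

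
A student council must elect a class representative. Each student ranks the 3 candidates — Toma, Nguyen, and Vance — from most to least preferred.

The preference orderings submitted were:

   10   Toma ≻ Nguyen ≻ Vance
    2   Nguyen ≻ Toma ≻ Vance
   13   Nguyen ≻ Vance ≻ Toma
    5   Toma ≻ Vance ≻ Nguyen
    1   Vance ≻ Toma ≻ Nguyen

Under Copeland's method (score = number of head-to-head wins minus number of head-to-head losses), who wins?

Pairwise results:
  Toma vs Nguyen: Toma wins 16–15.
  Toma vs Vance: Toma wins 17–14.
  Nguyen vs Vance: Nguyen wins 25–6.
Copeland scores (wins − losses):
  Toma: 2 − 0 = 2
  Nguyen: 1 − 1 = 0
  Vance: 0 − 2 = -2
Toma has the best Copeland score.

Toma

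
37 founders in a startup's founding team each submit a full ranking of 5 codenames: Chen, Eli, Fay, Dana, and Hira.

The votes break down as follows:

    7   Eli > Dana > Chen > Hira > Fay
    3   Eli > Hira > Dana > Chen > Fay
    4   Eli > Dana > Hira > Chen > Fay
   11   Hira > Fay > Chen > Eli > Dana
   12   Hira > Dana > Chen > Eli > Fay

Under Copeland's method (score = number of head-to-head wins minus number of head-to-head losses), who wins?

Pairwise results:
  Chen vs Eli: Chen wins 23–14.
  Chen vs Fay: Chen wins 26–11.
  Chen vs Dana: Dana wins 26–11.
  Chen vs Hira: Hira wins 30–7.
  Eli vs Fay: Eli wins 26–11.
  Eli vs Dana: Eli wins 25–12.
  Eli vs Hira: Hira wins 23–14.
  Fay vs Dana: Dana wins 26–11.
  Fay vs Hira: Hira wins 37–0.
  Dana vs Hira: Hira wins 26–11.
Copeland scores (wins − losses):
  Chen: 2 − 2 = 0
  Eli: 2 − 2 = 0
  Fay: 0 − 4 = -4
  Dana: 2 − 2 = 0
  Hira: 4 − 0 = 4
Hira has the best Copeland score.

Hira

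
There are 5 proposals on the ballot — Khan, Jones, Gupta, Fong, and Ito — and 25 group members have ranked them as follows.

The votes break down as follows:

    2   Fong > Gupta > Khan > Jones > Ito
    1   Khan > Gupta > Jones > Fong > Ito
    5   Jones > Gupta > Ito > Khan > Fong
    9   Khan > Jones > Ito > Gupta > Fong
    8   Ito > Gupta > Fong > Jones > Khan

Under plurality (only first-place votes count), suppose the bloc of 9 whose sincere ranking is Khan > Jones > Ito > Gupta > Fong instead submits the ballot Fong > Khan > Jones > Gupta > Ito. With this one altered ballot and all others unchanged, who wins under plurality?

First-place totals with the altered ballot: Khan 1, Jones 5, Gupta 0, Fong 11, Ito 8.
The switch changes the winner from Khan to Fong.

Fong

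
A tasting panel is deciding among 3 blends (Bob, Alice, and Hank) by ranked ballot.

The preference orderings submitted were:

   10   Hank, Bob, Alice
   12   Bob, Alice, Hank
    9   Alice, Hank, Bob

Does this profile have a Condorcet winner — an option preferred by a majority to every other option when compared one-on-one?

No

Head-to-head results (31 voters total):
Bob vs Alice: Bob wins 22–9.
Bob vs Hank: Hank wins 19–12.
Alice vs Hank: Alice wins 21–10.
No candidate beats all others: Bob beats Alice beats Hank beats Bob, a majority cycle.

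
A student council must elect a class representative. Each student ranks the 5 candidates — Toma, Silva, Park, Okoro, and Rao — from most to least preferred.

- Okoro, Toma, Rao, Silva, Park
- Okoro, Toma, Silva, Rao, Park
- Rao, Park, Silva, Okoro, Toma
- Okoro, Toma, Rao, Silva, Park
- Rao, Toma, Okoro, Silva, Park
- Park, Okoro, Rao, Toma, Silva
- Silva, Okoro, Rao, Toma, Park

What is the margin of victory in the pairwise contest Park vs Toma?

Ballots ranking Park above Toma: 2.
Ballots ranking Toma above Park: 5.
Toma wins 5–2, a margin of 3.

3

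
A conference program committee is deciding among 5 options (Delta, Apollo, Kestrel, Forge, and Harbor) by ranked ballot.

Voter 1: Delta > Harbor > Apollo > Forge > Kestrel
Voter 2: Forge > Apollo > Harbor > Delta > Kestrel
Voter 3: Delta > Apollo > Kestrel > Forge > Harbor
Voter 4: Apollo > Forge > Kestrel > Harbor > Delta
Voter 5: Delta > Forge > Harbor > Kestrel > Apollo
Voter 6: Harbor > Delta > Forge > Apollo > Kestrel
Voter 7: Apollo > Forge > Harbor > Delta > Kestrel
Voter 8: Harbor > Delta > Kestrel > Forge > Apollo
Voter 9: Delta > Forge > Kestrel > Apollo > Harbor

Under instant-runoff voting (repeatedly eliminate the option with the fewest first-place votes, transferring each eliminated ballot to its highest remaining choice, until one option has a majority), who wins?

Delta

Round 1: Delta 4, Apollo 2, Harbor 2, Forge 1, Kestrel 0. Kestrel has the fewest and is eliminated.
Round 2: Delta 4, Apollo 2, Harbor 2, Forge 1. Forge has the fewest and is eliminated.
Round 3: Delta 4, Apollo 3, Harbor 2. Harbor has the fewest and is eliminated.
Round 4: Delta 6, Apollo 3. Delta has a majority.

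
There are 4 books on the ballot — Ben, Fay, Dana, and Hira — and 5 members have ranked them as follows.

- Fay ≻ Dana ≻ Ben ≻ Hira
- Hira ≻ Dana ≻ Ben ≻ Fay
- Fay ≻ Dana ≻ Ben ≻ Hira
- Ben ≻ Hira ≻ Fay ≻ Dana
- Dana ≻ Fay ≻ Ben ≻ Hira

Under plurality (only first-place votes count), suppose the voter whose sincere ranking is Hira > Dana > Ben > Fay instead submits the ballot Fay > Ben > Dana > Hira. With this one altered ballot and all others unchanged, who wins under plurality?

First-place totals with the altered ballot: Ben 1, Fay 3, Dana 1, Hira 0.
The winner is unchanged: still Fay.

Fay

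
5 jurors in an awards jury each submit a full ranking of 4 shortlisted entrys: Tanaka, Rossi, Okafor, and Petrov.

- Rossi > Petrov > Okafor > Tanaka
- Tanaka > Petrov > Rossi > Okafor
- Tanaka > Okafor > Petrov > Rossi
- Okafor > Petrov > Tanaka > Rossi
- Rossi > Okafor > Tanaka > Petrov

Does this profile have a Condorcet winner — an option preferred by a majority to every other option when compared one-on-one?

No

Head-to-head results (5 voters total):
Tanaka vs Rossi: Tanaka wins 3–2.
Tanaka vs Okafor: Okafor wins 3–2.
Tanaka vs Petrov: Tanaka wins 3–2.
Rossi vs Okafor: Rossi wins 3–2.
Rossi vs Petrov: Petrov wins 3–2.
Okafor vs Petrov: Okafor wins 3–2.
No candidate beats all others: Tanaka beats Rossi beats Okafor beats Tanaka, a majority cycle.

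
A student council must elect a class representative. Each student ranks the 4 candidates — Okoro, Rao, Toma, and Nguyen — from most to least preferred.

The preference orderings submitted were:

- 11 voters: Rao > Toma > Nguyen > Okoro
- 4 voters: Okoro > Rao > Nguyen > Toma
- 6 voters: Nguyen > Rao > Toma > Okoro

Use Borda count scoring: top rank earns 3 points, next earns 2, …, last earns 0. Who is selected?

Rao

Borda scores:
  Okoro: 11·0 + 4·3 + 6·0 = 12
  Rao: 11·3 + 4·2 + 6·2 = 53
  Toma: 11·2 + 4·0 + 6·1 = 28
  Nguyen: 11·1 + 4·1 + 6·3 = 33
Rao has the highest total.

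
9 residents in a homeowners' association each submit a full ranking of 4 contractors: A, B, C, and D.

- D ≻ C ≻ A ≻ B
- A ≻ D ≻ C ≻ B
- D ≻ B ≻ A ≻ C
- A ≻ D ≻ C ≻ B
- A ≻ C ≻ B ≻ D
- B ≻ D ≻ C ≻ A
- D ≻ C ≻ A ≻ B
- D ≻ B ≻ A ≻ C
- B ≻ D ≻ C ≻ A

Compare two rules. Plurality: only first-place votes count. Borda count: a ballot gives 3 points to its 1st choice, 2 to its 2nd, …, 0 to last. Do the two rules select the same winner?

Plurality first-place counts: A 3, B 2, C 0, D 4 → D.
Borda totals: A 13, B 11, C 10, D 20 → D.
The two rules agree on D.

Yes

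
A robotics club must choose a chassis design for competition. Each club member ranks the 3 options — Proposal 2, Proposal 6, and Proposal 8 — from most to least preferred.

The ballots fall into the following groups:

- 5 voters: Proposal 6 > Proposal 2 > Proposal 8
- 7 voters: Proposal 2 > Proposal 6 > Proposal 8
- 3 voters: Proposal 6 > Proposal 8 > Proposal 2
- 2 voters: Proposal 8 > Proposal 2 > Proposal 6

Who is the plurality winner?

First-place vote totals:
  Proposal 2: 7
  Proposal 6: 8
  Proposal 8: 2
Proposal 6 has the most first-place votes.

Proposal 6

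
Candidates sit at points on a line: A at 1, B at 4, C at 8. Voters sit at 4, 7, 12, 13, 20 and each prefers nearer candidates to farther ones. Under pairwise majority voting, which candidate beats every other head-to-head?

C

With single-peaked preferences on a line, the Condorcet winner is the candidate closest to the median voter.
The median voter (position 12) is closest to C at 8.
Check: C vs B — voters closer to C: 4 of 5.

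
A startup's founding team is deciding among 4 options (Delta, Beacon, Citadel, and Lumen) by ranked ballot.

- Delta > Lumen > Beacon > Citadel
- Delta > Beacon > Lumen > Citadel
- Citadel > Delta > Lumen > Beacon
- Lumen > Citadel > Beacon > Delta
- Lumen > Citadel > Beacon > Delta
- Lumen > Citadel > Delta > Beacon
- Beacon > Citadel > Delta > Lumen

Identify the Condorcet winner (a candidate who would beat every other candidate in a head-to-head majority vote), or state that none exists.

There is no Condorcet winner

Head-to-head results (7 voters total):
Delta vs Beacon: Delta wins 4–3.
Delta vs Citadel: Citadel wins 5–2.
Delta vs Lumen: Delta wins 4–3.
Beacon vs Citadel: Citadel wins 4–3.
Beacon vs Lumen: Lumen wins 5–2.
Citadel vs Lumen: Lumen wins 5–2.
No candidate beats all others: Delta beats Lumen beats Citadel beats Delta, a majority cycle.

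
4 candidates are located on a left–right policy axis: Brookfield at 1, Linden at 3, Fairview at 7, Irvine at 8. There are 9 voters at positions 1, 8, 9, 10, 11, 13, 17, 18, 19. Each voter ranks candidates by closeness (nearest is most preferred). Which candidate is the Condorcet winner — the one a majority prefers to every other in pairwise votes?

Irvine

With single-peaked preferences on a line, the Condorcet winner is the candidate closest to the median voter.
The median voter (position 11) is closest to Irvine at 8.
Check: Irvine vs Linden — voters closer to Irvine: 8 of 9.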